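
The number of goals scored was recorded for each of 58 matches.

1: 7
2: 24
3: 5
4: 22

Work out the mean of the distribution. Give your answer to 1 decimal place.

Values: 1, 2, 3, 4
Σfx = 7×1 + 24×2 + 5×3 + 22×4 = 158
n = Σf = 58
Mean = 158 / 58 = 2.7241

2.7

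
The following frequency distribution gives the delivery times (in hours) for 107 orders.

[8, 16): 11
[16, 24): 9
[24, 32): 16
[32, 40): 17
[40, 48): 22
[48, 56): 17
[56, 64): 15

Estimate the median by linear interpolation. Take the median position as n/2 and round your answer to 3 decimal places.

40.182

Cumulative frequencies: 11, 20, 36, 53, 75, 92, 107
n = 107; position = n/2 = 53.5.
This falls in the class [40, 48): L = 40, F = 53, f = 22, h = 8.
Median ≈ 40 + ((53.5 − 53) / 22) × 8 = 40.1818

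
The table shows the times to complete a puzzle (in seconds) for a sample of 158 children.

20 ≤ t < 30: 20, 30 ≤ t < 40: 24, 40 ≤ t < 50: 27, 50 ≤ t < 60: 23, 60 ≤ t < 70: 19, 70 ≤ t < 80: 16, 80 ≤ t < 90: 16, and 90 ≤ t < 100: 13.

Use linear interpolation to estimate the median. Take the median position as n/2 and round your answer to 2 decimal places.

53.48

Cumulative frequencies: 20, 44, 71, 94, 113, 129, 145, 158
n = 158; position = n/2 = 79.
This falls in the class 50 ≤ t < 60: L = 50, F = 71, f = 23, h = 10.
Median ≈ 50 + ((79 − 71) / 23) × 10 = 53.4783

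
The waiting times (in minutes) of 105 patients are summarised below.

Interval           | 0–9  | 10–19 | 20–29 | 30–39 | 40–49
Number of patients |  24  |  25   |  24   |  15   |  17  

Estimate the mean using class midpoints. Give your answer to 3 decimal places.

22.214

Midpoints: 4.5, 14.5, 24.5, 34.5, 44.5
Σfm = 24×4.5 + 25×14.5 + 24×24.5 + 15×34.5 + 17×44.5 = 2332.5
n = Σf = 105
Mean = 2332.5 / 105 = 22.2143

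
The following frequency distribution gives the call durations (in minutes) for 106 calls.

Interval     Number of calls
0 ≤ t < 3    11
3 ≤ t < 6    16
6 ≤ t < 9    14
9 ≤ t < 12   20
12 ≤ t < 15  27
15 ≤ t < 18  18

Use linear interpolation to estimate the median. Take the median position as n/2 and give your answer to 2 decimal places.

10.80

Cumulative frequencies: 11, 27, 41, 61, 88, 106
n = 106; position = n/2 = 53.
This falls in the class 9 ≤ t < 12: L = 9, F = 41, f = 20, h = 3.
Median ≈ 9 + ((53 − 41) / 20) × 3 = 10.8000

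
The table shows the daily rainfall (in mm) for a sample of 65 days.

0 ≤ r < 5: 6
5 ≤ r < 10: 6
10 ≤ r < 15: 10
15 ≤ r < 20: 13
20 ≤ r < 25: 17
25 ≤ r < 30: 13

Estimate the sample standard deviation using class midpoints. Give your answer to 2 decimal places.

Midpoints: 2.5, 7.5, 12.5, 17.5, 22.5, 27.5
n = 65, Σfm = 1152.5, mean = 17.7308
Σfm² = 24356.25
Σf(m − x̄)² = Σfm² − (Σfm)²/n = 24356.25 − 1152.5²/65 = 3921.5385
Sample variance = 3921.5385 / 64 = 61.2740
Standard deviation = √61.2740 = 7.8278

7.83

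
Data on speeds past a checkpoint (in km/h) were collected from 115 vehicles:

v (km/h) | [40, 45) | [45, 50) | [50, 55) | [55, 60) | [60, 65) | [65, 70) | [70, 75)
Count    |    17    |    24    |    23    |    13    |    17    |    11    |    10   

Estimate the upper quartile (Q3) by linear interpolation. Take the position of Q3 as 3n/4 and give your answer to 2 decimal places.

Cumulative frequencies: 17, 41, 64, 77, 94, 105, 115
n = 115; position = 3n/4 = 86.25.
This falls in the class [60, 65): L = 60, F = 77, f = 17, h = 5.
Upper quartile ≈ 60 + ((86.25 − 77) / 17) × 5 = 62.7206

62.72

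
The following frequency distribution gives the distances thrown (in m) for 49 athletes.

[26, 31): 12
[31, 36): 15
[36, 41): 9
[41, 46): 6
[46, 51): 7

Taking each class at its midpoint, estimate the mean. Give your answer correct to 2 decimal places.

36.56

Midpoints: 28.5, 33.5, 38.5, 43.5, 48.5
Σfm = 12×28.5 + 15×33.5 + 9×38.5 + 6×43.5 + 7×48.5 = 1791.5
n = Σf = 49
Mean = 1791.5 / 49 = 36.5612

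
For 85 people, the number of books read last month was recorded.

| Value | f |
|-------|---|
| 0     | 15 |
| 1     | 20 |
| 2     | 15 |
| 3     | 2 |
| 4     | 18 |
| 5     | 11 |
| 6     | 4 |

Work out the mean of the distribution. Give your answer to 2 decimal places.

2.44

Values: 0, 1, 2, 3, 4, 5, 6
Σfx = 15×0 + 20×1 + 15×2 + 2×3 + 18×4 + 11×5 + 4×6 = 207
n = Σf = 85
Mean = 207 / 85 = 2.4353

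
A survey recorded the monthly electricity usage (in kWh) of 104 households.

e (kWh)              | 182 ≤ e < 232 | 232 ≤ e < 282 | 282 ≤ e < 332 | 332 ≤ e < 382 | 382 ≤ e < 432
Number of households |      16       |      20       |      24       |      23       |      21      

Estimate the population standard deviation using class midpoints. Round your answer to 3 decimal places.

Midpoints: 207, 257, 307, 357, 407
n = 104, Σfm = 32578, mean = 313.2500
Σfm² = 10678496
Σf(m − x̄)² = Σfm² − (Σfm)²/n = 10678496 − 32578²/104 = 473437.5000
Population variance = 473437.5000 / 104 = 4552.2837
Standard deviation = √4552.2837 = 67.4706

67.471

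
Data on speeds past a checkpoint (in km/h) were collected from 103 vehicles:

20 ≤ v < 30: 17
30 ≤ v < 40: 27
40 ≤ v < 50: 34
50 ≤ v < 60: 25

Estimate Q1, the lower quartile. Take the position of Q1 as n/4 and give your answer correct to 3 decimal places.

Cumulative frequencies: 17, 44, 78, 103
n = 103; position = n/4 = 25.75.
This falls in the class 30 ≤ v < 40: L = 30, F = 17, f = 27, h = 10.
Lower quartile ≈ 30 + ((25.75 − 17) / 27) × 10 = 33.2407

33.241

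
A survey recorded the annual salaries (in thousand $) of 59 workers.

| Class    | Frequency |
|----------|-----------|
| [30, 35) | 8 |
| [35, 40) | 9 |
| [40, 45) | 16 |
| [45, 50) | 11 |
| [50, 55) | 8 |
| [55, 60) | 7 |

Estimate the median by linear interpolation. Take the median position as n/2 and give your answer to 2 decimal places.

43.91

Cumulative frequencies: 8, 17, 33, 44, 52, 59
n = 59; position = n/2 = 29.5.
This falls in the class [40, 45): L = 40, F = 17, f = 16, h = 5.
Median ≈ 40 + ((29.5 − 17) / 16) × 5 = 43.9062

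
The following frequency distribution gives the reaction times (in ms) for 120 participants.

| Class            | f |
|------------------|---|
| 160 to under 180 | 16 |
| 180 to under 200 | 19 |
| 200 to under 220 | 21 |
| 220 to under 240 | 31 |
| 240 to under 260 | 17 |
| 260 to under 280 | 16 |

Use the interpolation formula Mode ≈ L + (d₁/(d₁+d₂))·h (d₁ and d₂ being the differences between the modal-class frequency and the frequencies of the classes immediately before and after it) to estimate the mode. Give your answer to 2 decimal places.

Modal class: 220 to under 240 (highest frequency 31).
d₁ = 31 − 21 = 10, d₂ = 31 − 17 = 14
Mode ≈ 220 + (10/(10+14)) × 20 = 220 + 8.3333 = 228.3333

228.33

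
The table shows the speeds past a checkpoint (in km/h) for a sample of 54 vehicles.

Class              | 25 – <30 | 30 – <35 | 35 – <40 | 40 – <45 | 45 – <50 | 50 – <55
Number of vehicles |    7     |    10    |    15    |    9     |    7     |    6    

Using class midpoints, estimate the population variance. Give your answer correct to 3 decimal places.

Midpoints: 27.5, 32.5, 37.5, 42.5, 47.5, 52.5
n = 54, Σfm = 2110, mean = 39.0741
Σfm² = 85537.5
Σf(m − x̄)² = Σfm² − (Σfm)²/n = 85537.5 − 2110²/54 = 3091.2037
Population variance = 3091.2037 / 54 = 57.2445

57.245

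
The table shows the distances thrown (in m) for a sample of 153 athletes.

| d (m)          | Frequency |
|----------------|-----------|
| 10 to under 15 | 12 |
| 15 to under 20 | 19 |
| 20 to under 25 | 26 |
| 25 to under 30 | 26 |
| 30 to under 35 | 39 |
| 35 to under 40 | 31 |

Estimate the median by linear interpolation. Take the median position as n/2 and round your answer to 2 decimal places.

28.75

Cumulative frequencies: 12, 31, 57, 83, 122, 153
n = 153; position = n/2 = 76.5.
This falls in the class 25 to under 30: L = 25, F = 57, f = 26, h = 5.
Median ≈ 25 + ((76.5 − 57) / 26) × 5 = 28.7500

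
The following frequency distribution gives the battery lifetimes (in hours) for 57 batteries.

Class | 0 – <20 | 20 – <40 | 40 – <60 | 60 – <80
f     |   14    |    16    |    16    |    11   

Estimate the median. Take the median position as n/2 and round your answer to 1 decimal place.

38.1

Cumulative frequencies: 14, 30, 46, 57
n = 57; position = n/2 = 28.5.
This falls in the class 20 – <40: L = 20, F = 14, f = 16, h = 20.
Median ≈ 20 + ((28.5 − 14) / 16) × 20 = 38.1250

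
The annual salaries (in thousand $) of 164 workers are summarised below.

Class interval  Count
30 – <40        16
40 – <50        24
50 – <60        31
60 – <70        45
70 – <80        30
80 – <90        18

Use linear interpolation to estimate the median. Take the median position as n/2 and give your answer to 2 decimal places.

Cumulative frequencies: 16, 40, 71, 116, 146, 164
n = 164; position = n/2 = 82.
This falls in the class 60 – <70: L = 60, F = 71, f = 45, h = 10.
Median ≈ 60 + ((82 − 71) / 45) × 10 = 62.4444

62.44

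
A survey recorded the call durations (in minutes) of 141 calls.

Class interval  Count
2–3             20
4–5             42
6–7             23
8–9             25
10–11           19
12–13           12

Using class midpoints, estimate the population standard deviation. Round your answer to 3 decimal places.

Midpoints: 2.5, 4.5, 6.5, 8.5, 10.5, 12.5
n = 141, Σfm = 950.5, mean = 6.7411
Σfm² = 7723.25
Σf(m − x̄)² = Σfm² − (Σfm)²/n = 7723.25 − 950.5²/141 = 1315.8014
Population variance = 1315.8014 / 141 = 9.3319
Standard deviation = √9.3319 = 3.0548

3.055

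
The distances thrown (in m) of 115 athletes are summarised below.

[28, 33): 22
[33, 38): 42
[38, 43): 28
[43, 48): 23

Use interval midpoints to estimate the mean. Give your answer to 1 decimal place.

Midpoints: 30.5, 35.5, 40.5, 45.5
Σfm = 22×30.5 + 42×35.5 + 28×40.5 + 23×45.5 = 4342.5
n = Σf = 115
Mean = 4342.5 / 115 = 37.7609

37.8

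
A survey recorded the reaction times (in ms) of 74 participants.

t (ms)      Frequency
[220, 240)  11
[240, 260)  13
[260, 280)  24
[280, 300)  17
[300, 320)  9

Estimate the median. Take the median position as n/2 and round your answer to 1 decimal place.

Cumulative frequencies: 11, 24, 48, 65, 74
n = 74; position = n/2 = 37.
This falls in the class [260, 280): L = 260, F = 24, f = 24, h = 20.
Median ≈ 260 + ((37 − 24) / 24) × 20 = 270.8333

270.8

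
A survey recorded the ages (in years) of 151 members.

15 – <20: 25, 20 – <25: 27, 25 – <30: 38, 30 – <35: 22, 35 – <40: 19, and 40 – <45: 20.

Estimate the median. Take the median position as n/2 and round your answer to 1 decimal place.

Cumulative frequencies: 25, 52, 90, 112, 131, 151
n = 151; position = n/2 = 75.5.
This falls in the class 25 – <30: L = 25, F = 52, f = 38, h = 5.
Median ≈ 25 + ((75.5 − 52) / 38) × 5 = 28.0921

28.1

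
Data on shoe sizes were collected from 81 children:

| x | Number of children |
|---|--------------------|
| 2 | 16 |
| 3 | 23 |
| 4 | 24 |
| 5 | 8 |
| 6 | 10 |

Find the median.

Cumulative frequencies: 16, 39, 63, 71, 81
n = 81, so the median is the value in position (n+1)/2 = 41.
Position 41 falls at value 4.

4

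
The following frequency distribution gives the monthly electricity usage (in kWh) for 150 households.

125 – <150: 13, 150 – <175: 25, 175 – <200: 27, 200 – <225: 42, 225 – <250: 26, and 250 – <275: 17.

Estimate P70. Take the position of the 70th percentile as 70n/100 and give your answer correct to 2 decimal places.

223.81

Cumulative frequencies: 13, 38, 65, 107, 133, 150
n = 150; position = 70n/100 = 105.
This falls in the class 200 – <225: L = 200, F = 65, f = 42, h = 25.
70th percentile ≈ 200 + ((105 − 65) / 42) × 25 = 223.8095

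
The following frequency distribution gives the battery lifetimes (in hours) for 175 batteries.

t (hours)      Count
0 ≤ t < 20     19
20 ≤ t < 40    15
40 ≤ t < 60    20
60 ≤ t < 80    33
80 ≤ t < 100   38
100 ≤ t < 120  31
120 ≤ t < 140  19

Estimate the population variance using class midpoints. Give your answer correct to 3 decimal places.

1302.204

Midpoints: 10, 30, 50, 70, 90, 110, 130
n = 175, Σfm = 13250, mean = 75.7143
Σfm² = 1231100
Σf(m − x̄)² = Σfm² − (Σfm)²/n = 1231100 − 13250²/175 = 227885.7143
Population variance = 227885.7143 / 175 = 1302.2041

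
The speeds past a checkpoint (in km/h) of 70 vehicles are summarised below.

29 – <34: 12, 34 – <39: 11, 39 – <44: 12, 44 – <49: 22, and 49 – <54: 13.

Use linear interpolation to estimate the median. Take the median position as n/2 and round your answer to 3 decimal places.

Cumulative frequencies: 12, 23, 35, 57, 70
n = 70; position = n/2 = 35.
This falls in the class 39 – <44: L = 39, F = 23, f = 12, h = 5.
Median ≈ 39 + ((35 − 23) / 12) × 5 = 44.0000

44.000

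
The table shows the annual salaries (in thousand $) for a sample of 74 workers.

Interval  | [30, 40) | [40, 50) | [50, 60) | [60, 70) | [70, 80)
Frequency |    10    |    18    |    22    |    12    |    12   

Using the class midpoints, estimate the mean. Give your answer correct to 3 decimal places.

54.730

Midpoints: 35, 45, 55, 65, 75
Σfm = 10×35 + 18×45 + 22×55 + 12×65 + 12×75 = 4050
n = Σf = 74
Mean = 4050 / 74 = 54.7297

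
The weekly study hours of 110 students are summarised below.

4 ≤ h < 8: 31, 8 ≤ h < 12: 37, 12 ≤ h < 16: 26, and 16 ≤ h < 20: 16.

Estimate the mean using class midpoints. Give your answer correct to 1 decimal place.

Midpoints: 6, 10, 14, 18
Σfm = 31×6 + 37×10 + 26×14 + 16×18 = 1208
n = Σf = 110
Mean = 1208 / 110 = 10.9818

11.0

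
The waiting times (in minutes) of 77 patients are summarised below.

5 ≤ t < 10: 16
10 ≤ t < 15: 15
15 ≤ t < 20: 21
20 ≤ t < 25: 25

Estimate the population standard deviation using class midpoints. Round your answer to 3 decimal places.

5.633

Midpoints: 7.5, 12.5, 17.5, 22.5
n = 77, Σfm = 1237.5, mean = 16.0714
Σfm² = 22331.25
Σf(m − x̄)² = Σfm² − (Σfm)²/n = 22331.25 − 1237.5²/77 = 2442.8571
Population variance = 2442.8571 / 77 = 31.7254
Standard deviation = √31.7254 = 5.6325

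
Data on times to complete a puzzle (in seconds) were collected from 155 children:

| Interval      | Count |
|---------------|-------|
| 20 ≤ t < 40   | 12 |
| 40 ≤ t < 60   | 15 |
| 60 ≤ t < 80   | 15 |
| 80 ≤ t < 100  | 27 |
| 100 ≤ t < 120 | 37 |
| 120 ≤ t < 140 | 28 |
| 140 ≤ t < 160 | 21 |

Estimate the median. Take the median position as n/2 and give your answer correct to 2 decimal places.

104.59

Cumulative frequencies: 12, 27, 42, 69, 106, 134, 155
n = 155; position = n/2 = 77.5.
This falls in the class 100 ≤ t < 120: L = 100, F = 69, f = 37, h = 20.
Median ≈ 100 + ((77.5 − 69) / 37) × 20 = 104.5946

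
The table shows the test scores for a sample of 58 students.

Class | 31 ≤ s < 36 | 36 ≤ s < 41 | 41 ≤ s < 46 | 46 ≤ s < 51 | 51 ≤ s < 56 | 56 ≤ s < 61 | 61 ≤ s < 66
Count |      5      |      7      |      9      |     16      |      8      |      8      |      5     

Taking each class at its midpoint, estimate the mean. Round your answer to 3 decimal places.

48.586

Midpoints: 33.5, 38.5, 43.5, 48.5, 53.5, 58.5, 63.5
Σfm = 5×33.5 + 7×38.5 + 9×43.5 + 16×48.5 + 8×53.5 + 8×58.5 + 5×63.5 = 2818
n = Σf = 58
Mean = 2818 / 58 = 48.5862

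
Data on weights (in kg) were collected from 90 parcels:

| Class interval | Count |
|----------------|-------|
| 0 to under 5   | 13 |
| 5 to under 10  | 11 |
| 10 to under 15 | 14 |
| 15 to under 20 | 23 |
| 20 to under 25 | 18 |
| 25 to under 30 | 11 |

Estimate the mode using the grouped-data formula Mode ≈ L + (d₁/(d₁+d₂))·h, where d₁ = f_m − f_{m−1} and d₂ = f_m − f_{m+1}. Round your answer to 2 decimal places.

Modal class: 15 to under 20 (highest frequency 23).
d₁ = 23 − 14 = 9, d₂ = 23 − 18 = 5
Mode ≈ 15 + (9/(9+5)) × 5 = 15 + 3.2143 = 18.2143

18.21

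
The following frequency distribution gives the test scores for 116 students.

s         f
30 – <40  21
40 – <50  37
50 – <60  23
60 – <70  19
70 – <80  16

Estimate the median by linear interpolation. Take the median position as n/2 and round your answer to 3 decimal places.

Cumulative frequencies: 21, 58, 81, 100, 116
n = 116; position = n/2 = 58.
This falls in the class 40 – <50: L = 40, F = 21, f = 37, h = 10.
Median ≈ 40 + ((58 − 21) / 37) × 10 = 50.0000

50.000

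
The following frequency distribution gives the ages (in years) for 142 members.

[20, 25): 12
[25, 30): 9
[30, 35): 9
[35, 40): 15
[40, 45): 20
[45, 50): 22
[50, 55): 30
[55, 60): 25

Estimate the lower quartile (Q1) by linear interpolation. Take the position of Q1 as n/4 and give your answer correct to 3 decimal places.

Cumulative frequencies: 12, 21, 30, 45, 65, 87, 117, 142
n = 142; position = n/4 = 35.5.
This falls in the class [35, 40): L = 35, F = 30, f = 15, h = 5.
Lower quartile ≈ 35 + ((35.5 − 30) / 15) × 5 = 36.8333

36.833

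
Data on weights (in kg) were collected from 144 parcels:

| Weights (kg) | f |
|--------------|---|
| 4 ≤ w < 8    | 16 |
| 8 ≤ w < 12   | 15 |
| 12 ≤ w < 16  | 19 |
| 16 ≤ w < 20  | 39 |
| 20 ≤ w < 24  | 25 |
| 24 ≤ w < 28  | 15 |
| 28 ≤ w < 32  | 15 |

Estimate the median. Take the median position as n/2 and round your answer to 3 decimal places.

18.256

Cumulative frequencies: 16, 31, 50, 89, 114, 129, 144
n = 144; position = n/2 = 72.
This falls in the class 16 ≤ w < 20: L = 16, F = 50, f = 39, h = 4.
Median ≈ 16 + ((72 − 50) / 39) × 4 = 18.2564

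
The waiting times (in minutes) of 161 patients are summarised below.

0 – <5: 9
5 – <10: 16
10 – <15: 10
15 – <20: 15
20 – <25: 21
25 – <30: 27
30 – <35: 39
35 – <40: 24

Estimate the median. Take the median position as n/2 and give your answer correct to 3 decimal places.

26.759

Cumulative frequencies: 9, 25, 35, 50, 71, 98, 137, 161
n = 161; position = n/2 = 80.5.
This falls in the class 25 – <30: L = 25, F = 71, f = 27, h = 5.
Median ≈ 25 + ((80.5 − 71) / 27) × 5 = 26.7593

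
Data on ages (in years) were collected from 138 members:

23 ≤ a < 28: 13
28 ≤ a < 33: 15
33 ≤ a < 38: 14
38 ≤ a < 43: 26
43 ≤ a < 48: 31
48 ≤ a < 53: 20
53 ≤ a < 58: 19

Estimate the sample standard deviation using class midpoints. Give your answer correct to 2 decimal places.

9.15

Midpoints: 25.5, 30.5, 35.5, 40.5, 45.5, 50.5, 55.5
n = 138, Σfm = 5814, mean = 42.1304
Σfm² = 256404.5
Σf(m − x̄)² = Σfm² − (Σfm)²/n = 256404.5 − 5814²/138 = 11458.1522
Sample variance = 11458.1522 / 137 = 83.6361
Standard deviation = √83.6361 = 9.1453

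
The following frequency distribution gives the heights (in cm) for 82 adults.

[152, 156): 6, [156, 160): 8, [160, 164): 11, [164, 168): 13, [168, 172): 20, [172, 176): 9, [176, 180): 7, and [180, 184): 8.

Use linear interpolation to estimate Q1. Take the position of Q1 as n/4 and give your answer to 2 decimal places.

162.36

Cumulative frequencies: 6, 14, 25, 38, 58, 67, 74, 82
n = 82; position = n/4 = 20.5.
This falls in the class [160, 164): L = 160, F = 14, f = 11, h = 4.
Lower quartile ≈ 160 + ((20.5 − 14) / 11) × 4 = 162.3636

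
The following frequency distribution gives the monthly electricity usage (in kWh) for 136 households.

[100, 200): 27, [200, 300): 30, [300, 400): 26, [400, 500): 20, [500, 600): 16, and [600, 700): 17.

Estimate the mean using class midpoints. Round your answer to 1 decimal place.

364.0

Midpoints: 150, 250, 350, 450, 550, 650
Σfm = 27×150 + 30×250 + 26×350 + 20×450 + 16×550 + 17×650 = 49500
n = Σf = 136
Mean = 49500 / 136 = 363.9706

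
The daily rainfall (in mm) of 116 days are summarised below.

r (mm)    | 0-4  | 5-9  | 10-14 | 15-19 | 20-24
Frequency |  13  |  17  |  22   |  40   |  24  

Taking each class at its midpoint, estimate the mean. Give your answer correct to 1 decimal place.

13.9

Midpoints: 2, 7, 12, 17, 22
Σfm = 13×2 + 17×7 + 22×12 + 40×17 + 24×22 = 1617
n = Σf = 116
Mean = 1617 / 116 = 13.9397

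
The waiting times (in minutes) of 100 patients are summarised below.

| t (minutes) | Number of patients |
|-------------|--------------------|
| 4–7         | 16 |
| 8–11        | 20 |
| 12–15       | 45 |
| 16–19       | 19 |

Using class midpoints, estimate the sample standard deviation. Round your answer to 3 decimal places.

3.858

Midpoints: 5.5, 9.5, 13.5, 17.5
n = 100, Σfm = 1218, mean = 12.1800
Σfm² = 16309
Σf(m − x̄)² = Σfm² − (Σfm)²/n = 16309 − 1218²/100 = 1473.7600
Sample variance = 1473.7600 / 99 = 14.8865
Standard deviation = √14.8865 = 3.8583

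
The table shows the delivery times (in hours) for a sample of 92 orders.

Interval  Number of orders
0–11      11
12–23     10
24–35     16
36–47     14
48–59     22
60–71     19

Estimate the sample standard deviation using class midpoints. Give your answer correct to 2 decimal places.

Midpoints: 5.5, 17.5, 29.5, 41.5, 53.5, 65.5
n = 92, Σfm = 3710, mean = 40.3261
Σfm² = 185915
Σf(m − x̄)² = Σfm² − (Σfm)²/n = 185915 − 3710²/92 = 36305.2174
Sample variance = 36305.2174 / 91 = 398.9584
Standard deviation = √398.9584 = 19.9739

19.97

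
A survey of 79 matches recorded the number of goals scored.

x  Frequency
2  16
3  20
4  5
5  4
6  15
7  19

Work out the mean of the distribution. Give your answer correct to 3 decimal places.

4.494

Values: 2, 3, 4, 5, 6, 7
Σfx = 16×2 + 20×3 + 5×4 + 4×5 + 15×6 + 19×7 = 355
n = Σf = 79
Mean = 355 / 79 = 4.4937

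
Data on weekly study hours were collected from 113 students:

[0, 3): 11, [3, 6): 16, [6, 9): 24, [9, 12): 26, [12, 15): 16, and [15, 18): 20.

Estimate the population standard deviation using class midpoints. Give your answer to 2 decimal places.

4.67

Midpoints: 1.5, 4.5, 7.5, 10.5, 13.5, 16.5
n = 113, Σfm = 1087.5, mean = 9.6239
Σfm² = 12926.25
Σf(m − x̄)² = Σfm² − (Σfm)²/n = 12926.25 − 1087.5²/113 = 2460.2655
Population variance = 2460.2655 / 113 = 21.7723
Standard deviation = √21.7723 = 4.6661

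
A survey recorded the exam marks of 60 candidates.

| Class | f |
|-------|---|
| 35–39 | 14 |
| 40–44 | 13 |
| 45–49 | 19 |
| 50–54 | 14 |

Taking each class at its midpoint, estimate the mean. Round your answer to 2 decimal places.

44.75

Midpoints: 37, 42, 47, 52
Σfm = 14×37 + 13×42 + 19×47 + 14×52 = 2685
n = Σf = 60
Mean = 2685 / 60 = 44.7500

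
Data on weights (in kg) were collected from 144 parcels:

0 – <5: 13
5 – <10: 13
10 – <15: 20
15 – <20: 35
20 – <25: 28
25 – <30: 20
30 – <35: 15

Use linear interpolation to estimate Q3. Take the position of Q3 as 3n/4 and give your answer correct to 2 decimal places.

Cumulative frequencies: 13, 26, 46, 81, 109, 129, 144
n = 144; position = 3n/4 = 108.
This falls in the class 20 – <25: L = 20, F = 81, f = 28, h = 5.
Upper quartile ≈ 20 + ((108 − 81) / 28) × 5 = 24.8214

24.82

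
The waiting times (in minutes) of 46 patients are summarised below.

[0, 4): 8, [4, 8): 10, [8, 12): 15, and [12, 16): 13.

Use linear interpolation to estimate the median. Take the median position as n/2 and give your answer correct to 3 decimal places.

Cumulative frequencies: 8, 18, 33, 46
n = 46; position = n/2 = 23.
This falls in the class [8, 12): L = 8, F = 18, f = 15, h = 4.
Median ≈ 8 + ((23 − 18) / 15) × 4 = 9.3333

9.333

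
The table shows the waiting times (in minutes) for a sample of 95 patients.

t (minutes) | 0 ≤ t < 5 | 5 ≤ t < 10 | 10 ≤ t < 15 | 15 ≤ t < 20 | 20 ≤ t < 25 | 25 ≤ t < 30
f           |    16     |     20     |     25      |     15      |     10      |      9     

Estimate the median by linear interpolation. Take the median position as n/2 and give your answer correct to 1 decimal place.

12.3

Cumulative frequencies: 16, 36, 61, 76, 86, 95
n = 95; position = n/2 = 47.5.
This falls in the class 10 ≤ t < 15: L = 10, F = 36, f = 25, h = 5.
Median ≈ 10 + ((47.5 − 36) / 25) × 5 = 12.3000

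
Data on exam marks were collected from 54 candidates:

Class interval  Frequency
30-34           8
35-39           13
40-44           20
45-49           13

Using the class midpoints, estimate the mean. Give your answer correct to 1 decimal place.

40.5

Midpoints: 32, 37, 42, 47
Σfm = 8×32 + 13×37 + 20×42 + 13×47 = 2188
n = Σf = 54
Mean = 2188 / 54 = 40.5185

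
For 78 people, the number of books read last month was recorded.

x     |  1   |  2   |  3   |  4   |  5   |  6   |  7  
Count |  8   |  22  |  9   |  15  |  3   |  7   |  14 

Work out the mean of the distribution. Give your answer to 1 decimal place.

3.8

Values: 1, 2, 3, 4, 5, 6, 7
Σfx = 8×1 + 22×2 + 9×3 + 15×4 + 3×5 + 7×6 + 14×7 = 294
n = Σf = 78
Mean = 294 / 78 = 3.7692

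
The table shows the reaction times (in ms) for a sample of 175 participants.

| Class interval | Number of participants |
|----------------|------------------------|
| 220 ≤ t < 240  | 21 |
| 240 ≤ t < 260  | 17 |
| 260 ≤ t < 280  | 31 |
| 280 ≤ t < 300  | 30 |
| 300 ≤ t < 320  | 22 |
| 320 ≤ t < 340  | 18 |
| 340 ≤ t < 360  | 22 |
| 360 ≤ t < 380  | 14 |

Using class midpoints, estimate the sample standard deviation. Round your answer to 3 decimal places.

42.576

Midpoints: 230, 250, 270, 290, 310, 330, 350, 370
n = 175, Σfm = 51790, mean = 295.9429
Σfm² = 15642300
Σf(m − x̄)² = Σfm² − (Σfm)²/n = 15642300 − 51790²/175 = 315419.4286
Sample variance = 315419.4286 / 174 = 1812.7553
Standard deviation = √1812.7553 = 42.5765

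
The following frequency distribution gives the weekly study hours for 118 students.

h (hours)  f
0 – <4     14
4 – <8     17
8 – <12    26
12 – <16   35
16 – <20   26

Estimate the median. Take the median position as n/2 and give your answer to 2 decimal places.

Cumulative frequencies: 14, 31, 57, 92, 118
n = 118; position = n/2 = 59.
This falls in the class 12 – <16: L = 12, F = 57, f = 35, h = 4.
Median ≈ 12 + ((59 − 57) / 35) × 4 = 12.2286

12.23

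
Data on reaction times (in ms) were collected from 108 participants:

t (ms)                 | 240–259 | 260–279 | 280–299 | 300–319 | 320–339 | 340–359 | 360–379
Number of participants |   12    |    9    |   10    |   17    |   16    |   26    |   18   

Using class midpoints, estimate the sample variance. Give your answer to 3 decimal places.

Midpoints: 249.5, 269.5, 289.5, 309.5, 329.5, 349.5, 369.5
n = 108, Σfm = 34586, mean = 320.2407
Σfm² = 11237787
Σf(m − x̄)² = Σfm² − (Σfm)²/n = 11237787 − 34586²/108 = 161940.7407
Sample variance = 161940.7407 / 107 = 1513.4649

1513.465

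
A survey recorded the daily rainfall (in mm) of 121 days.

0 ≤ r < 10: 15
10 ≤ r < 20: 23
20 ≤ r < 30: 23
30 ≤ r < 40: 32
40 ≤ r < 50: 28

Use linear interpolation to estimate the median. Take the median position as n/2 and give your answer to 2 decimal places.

29.78

Cumulative frequencies: 15, 38, 61, 93, 121
n = 121; position = n/2 = 60.5.
This falls in the class 20 ≤ r < 30: L = 20, F = 38, f = 23, h = 10.
Median ≈ 20 + ((60.5 − 38) / 23) × 10 = 29.7826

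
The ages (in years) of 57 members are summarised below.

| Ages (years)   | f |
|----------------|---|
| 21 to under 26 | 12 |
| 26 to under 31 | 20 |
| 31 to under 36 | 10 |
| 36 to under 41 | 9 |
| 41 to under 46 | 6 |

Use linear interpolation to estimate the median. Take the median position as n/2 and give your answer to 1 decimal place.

Cumulative frequencies: 12, 32, 42, 51, 57
n = 57; position = n/2 = 28.5.
This falls in the class 26 to under 31: L = 26, F = 12, f = 20, h = 5.
Median ≈ 26 + ((28.5 − 12) / 20) × 5 = 30.1250

30.1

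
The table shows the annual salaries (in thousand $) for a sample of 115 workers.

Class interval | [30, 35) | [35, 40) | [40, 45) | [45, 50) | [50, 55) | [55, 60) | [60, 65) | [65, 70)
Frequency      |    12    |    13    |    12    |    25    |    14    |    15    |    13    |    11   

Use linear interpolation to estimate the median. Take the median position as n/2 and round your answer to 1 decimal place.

Cumulative frequencies: 12, 25, 37, 62, 76, 91, 104, 115
n = 115; position = n/2 = 57.5.
This falls in the class [45, 50): L = 45, F = 37, f = 25, h = 5.
Median ≈ 45 + ((57.5 − 37) / 25) × 5 = 49.1000

49.1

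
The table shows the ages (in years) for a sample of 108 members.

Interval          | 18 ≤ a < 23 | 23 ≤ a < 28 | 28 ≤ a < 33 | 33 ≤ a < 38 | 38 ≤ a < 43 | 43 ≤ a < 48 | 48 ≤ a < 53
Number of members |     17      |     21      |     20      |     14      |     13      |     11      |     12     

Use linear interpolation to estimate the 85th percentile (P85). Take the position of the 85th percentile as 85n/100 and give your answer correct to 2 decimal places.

46.09

Cumulative frequencies: 17, 38, 58, 72, 85, 96, 108
n = 108; position = 85n/100 = 91.8.
This falls in the class 43 ≤ a < 48: L = 43, F = 85, f = 11, h = 5.
85th percentile ≈ 43 + ((91.8 − 85) / 11) × 5 = 46.0909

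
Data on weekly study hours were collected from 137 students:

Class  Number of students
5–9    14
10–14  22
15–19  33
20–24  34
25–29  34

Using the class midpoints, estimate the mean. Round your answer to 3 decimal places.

18.898

Midpoints: 7, 12, 17, 22, 27
Σfm = 14×7 + 22×12 + 33×17 + 34×22 + 34×27 = 2589
n = Σf = 137
Mean = 2589 / 137 = 18.8978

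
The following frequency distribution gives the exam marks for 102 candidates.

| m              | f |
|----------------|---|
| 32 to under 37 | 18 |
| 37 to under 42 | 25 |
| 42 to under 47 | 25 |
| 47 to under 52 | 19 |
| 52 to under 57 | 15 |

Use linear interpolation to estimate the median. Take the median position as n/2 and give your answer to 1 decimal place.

Cumulative frequencies: 18, 43, 68, 87, 102
n = 102; position = n/2 = 51.
This falls in the class 42 to under 47: L = 42, F = 43, f = 25, h = 5.
Median ≈ 42 + ((51 − 43) / 25) × 5 = 43.6000

43.6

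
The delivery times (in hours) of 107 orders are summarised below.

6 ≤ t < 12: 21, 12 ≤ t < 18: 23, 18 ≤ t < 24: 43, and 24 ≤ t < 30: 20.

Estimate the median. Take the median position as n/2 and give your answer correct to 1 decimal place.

19.3

Cumulative frequencies: 21, 44, 87, 107
n = 107; position = n/2 = 53.5.
This falls in the class 18 ≤ t < 24: L = 18, F = 44, f = 43, h = 6.
Median ≈ 18 + ((53.5 − 44) / 43) × 6 = 19.3256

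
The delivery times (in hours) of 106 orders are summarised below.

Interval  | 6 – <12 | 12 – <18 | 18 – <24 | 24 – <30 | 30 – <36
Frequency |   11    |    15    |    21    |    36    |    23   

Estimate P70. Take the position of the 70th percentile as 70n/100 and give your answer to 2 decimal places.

28.53

Cumulative frequencies: 11, 26, 47, 83, 106
n = 106; position = 70n/100 = 74.2.
This falls in the class 24 – <30: L = 24, F = 47, f = 36, h = 6.
70th percentile ≈ 24 + ((74.2 − 47) / 36) × 6 = 28.5333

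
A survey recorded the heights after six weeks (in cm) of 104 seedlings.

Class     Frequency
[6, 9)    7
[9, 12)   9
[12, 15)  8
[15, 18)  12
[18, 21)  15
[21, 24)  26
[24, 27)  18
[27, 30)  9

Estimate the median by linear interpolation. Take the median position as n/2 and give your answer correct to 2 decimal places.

Cumulative frequencies: 7, 16, 24, 36, 51, 77, 95, 104
n = 104; position = n/2 = 52.
This falls in the class [21, 24): L = 21, F = 51, f = 26, h = 3.
Median ≈ 21 + ((52 − 51) / 26) × 3 = 21.1154

21.12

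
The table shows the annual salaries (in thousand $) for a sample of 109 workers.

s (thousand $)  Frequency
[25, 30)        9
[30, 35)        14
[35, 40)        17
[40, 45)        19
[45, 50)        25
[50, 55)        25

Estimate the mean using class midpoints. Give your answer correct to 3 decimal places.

42.638

Midpoints: 27.5, 32.5, 37.5, 42.5, 47.5, 52.5
Σfm = 9×27.5 + 14×32.5 + 17×37.5 + 19×42.5 + 25×47.5 + 25×52.5 = 4647.5
n = Σf = 109
Mean = 4647.5 / 109 = 42.6376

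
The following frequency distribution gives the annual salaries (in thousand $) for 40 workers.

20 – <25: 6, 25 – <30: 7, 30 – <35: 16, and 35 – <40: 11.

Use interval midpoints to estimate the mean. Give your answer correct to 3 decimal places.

Midpoints: 22.5, 27.5, 32.5, 37.5
Σfm = 6×22.5 + 7×27.5 + 16×32.5 + 11×37.5 = 1260
n = Σf = 40
Mean = 1260 / 40 = 31.5000

31.500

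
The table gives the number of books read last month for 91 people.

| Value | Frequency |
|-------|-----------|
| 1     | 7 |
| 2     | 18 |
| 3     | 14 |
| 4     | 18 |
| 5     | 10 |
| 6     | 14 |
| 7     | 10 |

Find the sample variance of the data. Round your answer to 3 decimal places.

3.388

Values: 1, 2, 3, 4, 5, 6, 7
n = 91, Σfx = 361, mean = 3.9670
Σfx² = 1737
Σf(x − x̄)² = Σfx² − (Σfx)²/n = 1737 − 361²/91 = 304.9011
Sample variance = 304.9011 / 90 = 3.3878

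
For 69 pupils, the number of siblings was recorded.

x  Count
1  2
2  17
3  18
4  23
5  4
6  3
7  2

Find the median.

3

Cumulative frequencies: 2, 19, 37, 60, 64, 67, 69
n = 69, so the median is the value in position (n+1)/2 = 35.
Position 35 falls at value 3.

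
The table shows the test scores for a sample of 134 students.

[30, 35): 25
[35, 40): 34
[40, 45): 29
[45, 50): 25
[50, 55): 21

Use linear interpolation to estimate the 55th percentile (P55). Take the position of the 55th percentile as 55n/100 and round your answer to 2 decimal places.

Cumulative frequencies: 25, 59, 88, 113, 134
n = 134; position = 55n/100 = 73.7.
This falls in the class [40, 45): L = 40, F = 59, f = 29, h = 5.
55th percentile ≈ 40 + ((73.7 − 59) / 29) × 5 = 42.5345

42.53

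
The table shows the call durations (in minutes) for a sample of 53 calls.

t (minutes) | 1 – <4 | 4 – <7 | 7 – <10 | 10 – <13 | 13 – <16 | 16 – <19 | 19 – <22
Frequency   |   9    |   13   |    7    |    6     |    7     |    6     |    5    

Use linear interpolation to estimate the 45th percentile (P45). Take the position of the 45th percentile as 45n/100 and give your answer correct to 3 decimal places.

Cumulative frequencies: 9, 22, 29, 35, 42, 48, 53
n = 53; position = 45n/100 = 23.85.
This falls in the class 7 – <10: L = 7, F = 22, f = 7, h = 3.
45th percentile ≈ 7 + ((23.85 − 22) / 7) × 3 = 7.7929

7.793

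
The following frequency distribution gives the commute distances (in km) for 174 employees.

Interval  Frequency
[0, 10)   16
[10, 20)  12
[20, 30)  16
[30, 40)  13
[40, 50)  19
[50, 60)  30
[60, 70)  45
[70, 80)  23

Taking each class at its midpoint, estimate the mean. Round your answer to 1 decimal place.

Midpoints: 5, 15, 25, 35, 45, 55, 65, 75
Σfm = 16×5 + 12×15 + 16×25 + 13×35 + 19×45 + 30×55 + 45×65 + 23×75 = 8270
n = Σf = 174
Mean = 8270 / 174 = 47.5287

47.5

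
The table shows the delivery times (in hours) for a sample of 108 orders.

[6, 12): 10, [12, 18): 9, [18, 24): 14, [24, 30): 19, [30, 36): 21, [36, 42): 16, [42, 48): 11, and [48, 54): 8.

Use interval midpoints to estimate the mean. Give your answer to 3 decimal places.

Midpoints: 9, 15, 21, 27, 33, 39, 45, 51
Σfm = 10×9 + 9×15 + 14×21 + 19×27 + 21×33 + 16×39 + 11×45 + 8×51 = 3252
n = Σf = 108
Mean = 3252 / 108 = 30.1111

30.111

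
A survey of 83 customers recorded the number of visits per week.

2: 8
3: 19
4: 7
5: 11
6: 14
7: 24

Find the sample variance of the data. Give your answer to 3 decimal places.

Values: 2, 3, 4, 5, 6, 7
n = 83, Σfx = 408, mean = 4.9157
Σfx² = 2270
Σf(x − x̄)² = Σfx² − (Σfx)²/n = 2270 − 408²/83 = 264.4096
Sample variance = 264.4096 / 82 = 3.2245

3.225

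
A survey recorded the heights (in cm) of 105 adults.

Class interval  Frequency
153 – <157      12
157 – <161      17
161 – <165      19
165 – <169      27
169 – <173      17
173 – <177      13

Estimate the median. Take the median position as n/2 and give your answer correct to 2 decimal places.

Cumulative frequencies: 12, 29, 48, 75, 92, 105
n = 105; position = n/2 = 52.5.
This falls in the class 165 – <169: L = 165, F = 48, f = 27, h = 4.
Median ≈ 165 + ((52.5 − 48) / 27) × 4 = 165.6667

165.67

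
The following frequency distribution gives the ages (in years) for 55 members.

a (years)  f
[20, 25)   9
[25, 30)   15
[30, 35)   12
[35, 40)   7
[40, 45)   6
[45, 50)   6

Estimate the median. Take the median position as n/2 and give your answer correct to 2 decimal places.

Cumulative frequencies: 9, 24, 36, 43, 49, 55
n = 55; position = n/2 = 27.5.
This falls in the class [30, 35): L = 30, F = 24, f = 12, h = 5.
Median ≈ 30 + ((27.5 − 24) / 12) × 5 = 31.4583

31.46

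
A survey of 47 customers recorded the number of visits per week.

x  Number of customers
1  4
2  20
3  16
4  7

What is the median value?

Cumulative frequencies: 4, 24, 40, 47
n = 47, so the median is the value in position (n+1)/2 = 24.
Position 24 falls at value 2.

2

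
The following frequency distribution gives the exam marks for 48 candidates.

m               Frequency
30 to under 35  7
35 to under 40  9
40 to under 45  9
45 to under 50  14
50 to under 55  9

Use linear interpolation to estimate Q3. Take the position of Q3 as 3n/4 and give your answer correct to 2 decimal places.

48.93

Cumulative frequencies: 7, 16, 25, 39, 48
n = 48; position = 3n/4 = 36.
This falls in the class 45 to under 50: L = 45, F = 25, f = 14, h = 5.
Upper quartile ≈ 45 + ((36 − 25) / 14) × 5 = 48.9286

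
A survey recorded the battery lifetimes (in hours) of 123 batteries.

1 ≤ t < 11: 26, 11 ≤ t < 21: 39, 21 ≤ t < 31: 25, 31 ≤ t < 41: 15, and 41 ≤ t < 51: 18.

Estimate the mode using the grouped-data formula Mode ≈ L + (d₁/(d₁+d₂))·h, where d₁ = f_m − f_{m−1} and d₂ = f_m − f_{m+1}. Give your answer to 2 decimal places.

15.81

Modal class: 11 ≤ t < 21 (highest frequency 39).
d₁ = 39 − 26 = 13, d₂ = 39 − 25 = 14
Mode ≈ 11 + (13/(13+14)) × 10 = 11 + 4.8148 = 15.8148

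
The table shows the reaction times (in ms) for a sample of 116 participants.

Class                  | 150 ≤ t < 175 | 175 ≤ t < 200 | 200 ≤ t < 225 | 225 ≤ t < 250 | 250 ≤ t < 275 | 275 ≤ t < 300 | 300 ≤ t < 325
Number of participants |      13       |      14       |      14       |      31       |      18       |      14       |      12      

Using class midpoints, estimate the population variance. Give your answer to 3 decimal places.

1988.100

Midpoints: 162.5, 187.5, 212.5, 237.5, 262.5, 287.5, 312.5
n = 116, Σfm = 27575, mean = 237.7155
Σfm² = 6785625
Σf(m − x̄)² = Σfm² − (Σfm)²/n = 6785625 − 27575²/116 = 230619.6121
Population variance = 230619.6121 / 116 = 1988.1001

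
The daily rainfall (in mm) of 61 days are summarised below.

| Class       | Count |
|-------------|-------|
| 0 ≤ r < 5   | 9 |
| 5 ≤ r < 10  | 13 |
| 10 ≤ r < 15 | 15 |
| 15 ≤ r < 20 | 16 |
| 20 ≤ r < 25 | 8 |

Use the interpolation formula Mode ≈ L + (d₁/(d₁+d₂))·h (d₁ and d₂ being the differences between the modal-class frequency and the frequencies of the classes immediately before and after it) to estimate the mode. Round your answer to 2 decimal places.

15.56

Modal class: 15 ≤ r < 20 (highest frequency 16).
d₁ = 16 − 15 = 1, d₂ = 16 − 8 = 8
Mode ≈ 15 + (1/(1+8)) × 5 = 15 + 0.5556 = 15.5556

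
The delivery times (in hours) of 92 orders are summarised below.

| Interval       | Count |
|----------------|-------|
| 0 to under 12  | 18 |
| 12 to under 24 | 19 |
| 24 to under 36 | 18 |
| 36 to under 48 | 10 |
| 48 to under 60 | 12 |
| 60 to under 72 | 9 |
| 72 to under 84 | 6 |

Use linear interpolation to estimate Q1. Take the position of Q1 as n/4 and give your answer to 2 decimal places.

Cumulative frequencies: 18, 37, 55, 65, 77, 86, 92
n = 92; position = n/4 = 23.
This falls in the class 12 to under 24: L = 12, F = 18, f = 19, h = 12.
Lower quartile ≈ 12 + ((23 − 18) / 19) × 12 = 15.1579

15.16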